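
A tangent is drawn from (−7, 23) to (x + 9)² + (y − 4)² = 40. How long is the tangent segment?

5√13

With centre O = (−9, 4), |OP|² = 365 and r² = 40.
Power of the point: PT² = |PO|² − r² = 325, so PT = 5√13.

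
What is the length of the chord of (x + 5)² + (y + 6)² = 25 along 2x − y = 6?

From the line, y = 2x − 6. Substituting:
5x² + 10x = 0  ⟹  x² + 2x = 0
x = 0 or x = −2, giving (0, −6) and (−2, −10).
|(0, −6) − (−2, −10)| = √((2)² + (4)²) = 2√5.

2√5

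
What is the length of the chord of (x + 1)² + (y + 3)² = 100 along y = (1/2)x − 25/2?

The distance from (−1, −3) to the line is 20/√5, and r² = 100.
Chord = 2√(r² − d²) = 2·√(20) = 4√5.

4√5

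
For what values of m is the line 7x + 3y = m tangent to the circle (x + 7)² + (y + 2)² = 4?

m = −55 ± 2√58

The line touches the circle iff its distance from (−7, −2) is 2:
|7·(−7) + 3·(−2) − m| / √58 = 2
|m − (−55)| = 2√58.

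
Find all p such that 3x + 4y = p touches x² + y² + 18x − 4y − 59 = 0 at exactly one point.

p = −79 or p = 41

The line touches the circle iff its distance from (−9, 2) is 12:
|3·(−9) + 4·2 − p| / √25 = 12
|p − (−19)| = 12·5, so p = 41 or p = −79.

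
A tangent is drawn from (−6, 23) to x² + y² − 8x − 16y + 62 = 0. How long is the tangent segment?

√307

Centre (4, 8), r² = 18. |PO|² = (−10)² + (15)² = 325.
Power of the point: PT² = |PO|² − r² = 307, so PT = √307.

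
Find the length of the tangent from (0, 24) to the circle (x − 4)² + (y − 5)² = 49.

2√82

Centre (4, 5), r² = 49. |PO|² = (−4)² + (19)² = 377.
By the tangent–radius right angle, tangent length = √(|PO|² − r²) = √328 = 2√82.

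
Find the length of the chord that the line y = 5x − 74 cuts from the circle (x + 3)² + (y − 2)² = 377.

3√26

From the line, y = 5x − 74. Substituting:
26x² − 754x + 5408 = 0  ⟹  x² − 29x + 208 = 0
x = 16 or x = 13, giving (16, 6) and (13, −9).
Chord length = distance between (16, 6) and (13, −9) = √234 = 3√26.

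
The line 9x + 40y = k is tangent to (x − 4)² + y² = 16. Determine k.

For a tangent, require d(centre, line) = r = 4.
|9·4 + 40·0 − k| / √1681 = 4
|k − (36)| = 4·41, so k = 200 or k = −128.

k = −128 or k = 200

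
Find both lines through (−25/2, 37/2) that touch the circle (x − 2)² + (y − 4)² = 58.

Let a tangent through (−25/2, 37/2) have slope m. Its distance from (2, 4) must equal √58:
(29/2m − (−29/2))² = 58(m² + 1)
21m² + 58m + 21 = 0, so m = −3/7 or m = −7/3.
With m = −3/7: 3x + 7y = 92. With m = −7/3: 7x + 3y = −32.

3x + 7y = 92 and 7x + 3y = −32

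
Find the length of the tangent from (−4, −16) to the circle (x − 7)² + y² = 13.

2√91

The centre is (7, 0) and r = √13. The square of the distance from P to the centre is 121 + 256 = 377.
Power of the point: PT² = |PO|² − r² = 364, so PT = 2√91.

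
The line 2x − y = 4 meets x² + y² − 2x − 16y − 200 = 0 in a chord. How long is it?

14√5

From the line, y = 2x − 4. Substituting:
5x² − 50x − 120 = 0  ⟹  x² − 10x − 24 = 0
x = 12 or x = −2, giving (12, 20) and (−2, −8).
Chord length = distance between (12, 20) and (−2, −8) = √980 = 14√5.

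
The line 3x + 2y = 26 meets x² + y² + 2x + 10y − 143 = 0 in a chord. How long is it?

Centre (−1, −5), r² = 169. Perpendicular distance d from centre to line = |−39| / √13 = 39/√13.
Half the chord is √(r² − d²) = √(52), so the full chord is 4√13.

4√13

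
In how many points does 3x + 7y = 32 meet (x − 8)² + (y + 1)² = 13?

2

Centre (8, −1), r² = 13. Distance² from centre to line = (−15)²/58 = 225/58.
Since d² < r², the line cuts the circle twice.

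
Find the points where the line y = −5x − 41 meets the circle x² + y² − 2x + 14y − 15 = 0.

Substitute y = −5x − 41:
26x² + 338x + 1092 = 0  ⟹  x² + 13x + 42 = 0
x = −6 or x = −7, giving (−6, −11) and (−7, −6).

(−7, −6) and (−6, −11)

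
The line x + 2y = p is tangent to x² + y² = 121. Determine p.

p = ±11√5

The line touches the circle iff its distance from (0, 0) is 11:
|1·0 + 2·0 − p| / √5 = 11
|p| = 11√5.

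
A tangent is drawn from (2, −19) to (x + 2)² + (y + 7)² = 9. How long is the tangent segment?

The centre is (−2, −7) and r = 3. The square of the distance from P to the centre is 16 + 144 = 160.
The tangent meets the radius at right angles, so tangent² = |PO|² − r² = 160 − 9 = 151.

√151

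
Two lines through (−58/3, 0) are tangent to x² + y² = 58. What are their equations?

Let a tangent through (−58/3, 0) have slope m. Its distance from (0, 0) must equal √58:
[m·(58/3) − (0)]² = 58(m² + 1)
49m² − 9 = 0, so m = −3/7 or m = 3/7.
With m = −3/7: 3x + 7y = −58. With m = 3/7: 3x − 7y = −58.

3x + 7y = −58 and 3x − 7y = −58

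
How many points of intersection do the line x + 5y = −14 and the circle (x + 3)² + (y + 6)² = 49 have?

2

d² = (1·(−3) + 5·(−6) − (−14))²/26 = 361/26; r² = 49.
Since d² < r², the line cuts the circle twice.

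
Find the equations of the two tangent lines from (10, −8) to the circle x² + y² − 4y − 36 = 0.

Write the tangent as mx − y + (−8 − m·(10)) = 0 and set its distance from the centre to 2√10:
[m·(−10) − (10)]² = 40(m² + 1)
3m² + 10m + 3 = 0, so m = −1/3 or m = −3.
With m = −1/3: x + 3y = −14. With m = −3: 3x + y = 22.

x + 3y = −14 and 3x + y = 22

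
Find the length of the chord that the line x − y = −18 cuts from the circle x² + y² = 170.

4√2

Express y = x + 18 and substitute into the circle:
2x² + 36x + 154 = 0  ⟹  x² + 18x + 77 = 0
x = −7 or x = −11, giving (−7, 11) and (−11, 7).
|(−7, 11) − (−11, 7)| = √((4)² + (4)²) = 4√2.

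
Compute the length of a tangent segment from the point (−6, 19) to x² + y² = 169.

The centre is (0, 0) and r = 13. The square of the distance from P to the centre is 36 + 361 = 397.
By the tangent–radius right angle, tangent length = √(|PO|² − r²) = √228 = 2√57.

2√57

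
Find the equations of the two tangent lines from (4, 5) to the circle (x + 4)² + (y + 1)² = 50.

Write the tangent as mx − y + (5 − m·(4)) = 0 and set its distance from the centre to 5√2:
(−8m − (−6))² = 50(m² + 1)
7m² − 48m − 7 = 0, so m = −1/7 or m = 7.
Through (4, 5) these give x + 7y = 39 and 7x − y = 23.

x + 7y = 39 and 7x − y = 23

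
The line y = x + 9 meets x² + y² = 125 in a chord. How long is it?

Centre (0, 0), r² = 125. Perpendicular distance d from centre to line = |9| / √2 = 9/√2.
Chord = 2√(r² − d²) = 2·√(169/2) = 13√2.

13√2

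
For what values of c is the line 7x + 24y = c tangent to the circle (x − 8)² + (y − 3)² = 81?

Tangency holds when the distance from the centre (8, 3) to the line equals the radius 9:
|7·8 + 24·3 − c| / √625 = 9
|c − (128)| = 9·25, so c = 353 or c = −97.

c = −97 or c = 353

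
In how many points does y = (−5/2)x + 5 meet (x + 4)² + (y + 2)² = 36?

0

Substituting the line into the circle gives 29x² − 108x + 116 = 0.
Discriminant = (−108)² − 4·29·(116) = −1792 < 0.
No real roots: the line does not meet the circle.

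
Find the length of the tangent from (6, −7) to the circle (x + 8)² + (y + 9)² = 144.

2√14

Centre (−8, −9), r² = 144. |PO|² = (14)² + (2)² = 200.
By the tangent–radius right angle, tangent length = √(|PO|² − r²) = √56 = 2√14.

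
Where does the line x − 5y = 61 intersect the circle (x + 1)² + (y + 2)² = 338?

(−14, −15) and (16, −9)

Express y = (−61 + x)/5 and substitute into the circle:
26x² − 52x − 5824 = 0  ⟹  x² − 2x − 224 = 0
x = 16 or x = −14, giving (16, −9) and (−14, −15).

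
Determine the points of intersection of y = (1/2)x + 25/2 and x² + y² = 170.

Express y = (25 + x)/2 and substitute into the circle:
5x² + 50x − 55 = 0  ⟹  x² + 10x − 11 = 0
x = 1 or x = −11, giving (1, 13) and (−11, 7).

(−11, 7) and (1, 13)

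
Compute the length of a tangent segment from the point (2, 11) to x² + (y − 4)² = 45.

2√2

With centre O = (0, 4), |OP|² = 53 and r² = 45.
Power of the point: PT² = |PO|² − r² = 8, so PT = 2√2.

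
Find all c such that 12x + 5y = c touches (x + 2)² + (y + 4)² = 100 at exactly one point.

For a tangent, require d(centre, line) = r = 10.
|12·(−2) + 5·(−4) − c| / √169 = 10
|c − (−44)| = 10·13, so c = 86 or c = −174.

c = −174 or c = 86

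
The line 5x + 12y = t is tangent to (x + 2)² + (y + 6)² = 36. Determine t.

t = −160 or t = −4

The line touches the circle iff its distance from (−2, −6) is 6:
|5·(−2) + 12·(−6) − t| / √169 = 6
|t − (−82)| = 6·13, so t = −4 or t = −160.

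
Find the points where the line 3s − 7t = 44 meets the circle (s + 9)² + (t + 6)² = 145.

(−18, −14) and (3, −5)

From the line, t = (−44 + 3s)/7. Substituting:
58s² + 870s − 3132 = 0  ⟹  s² + 15s − 54 = 0
s = 3 or s = −18, giving (3, −5) and (−18, −14).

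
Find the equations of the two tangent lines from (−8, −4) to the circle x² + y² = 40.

Write the tangent as mx − y + (−4 − m·(−8)) = 0 and set its distance from the centre to 2√10:
[m·(8) − (4)]² = 40(m² + 1)
3m² − 8m − 3 = 0, so m = −1/3 or m = 3.
With m = −1/3: x + 3y = −20. With m = 3: 3x − y = −20.

x + 3y = −20 and 3x − y = −20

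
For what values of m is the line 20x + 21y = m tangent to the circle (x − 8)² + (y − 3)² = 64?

m = −9 or m = 455

Tangency holds when the distance from the centre (8, 3) to the line equals the radius 8:
|20·8 + 21·3 − m| / √841 = 8
|m − (223)| = 8·29, so m = 455 or m = −9.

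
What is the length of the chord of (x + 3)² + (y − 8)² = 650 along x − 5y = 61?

Centre (−3, 8), r² = 650. Perpendicular distance d from centre to line = |−104| / √26 = 104/√26.
Chord = 2√(r² − d²) = 2·√(234) = 6√26.

6√26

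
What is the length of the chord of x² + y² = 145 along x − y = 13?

11√2

Centre (0, 0), r² = 145. Perpendicular distance d from centre to line = |−13| / √2 = 13/√2.
Chord = 2√(r² − d²) = 2·√(121/2) = 11√2.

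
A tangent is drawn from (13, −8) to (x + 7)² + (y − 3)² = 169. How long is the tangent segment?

Centre (−7, 3), r² = 169. |PO|² = (20)² + (−11)² = 521.
By the tangent–radius right angle, tangent length = √(|PO|² − r²) = √352 = 4√22.

4√22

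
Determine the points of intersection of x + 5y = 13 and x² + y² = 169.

(−12, 5) and (13, 0)

Express y = (13 − x)/5 and substitute into the circle:
26x² − 26x − 4056 = 0  ⟹  x² − x − 156 = 0
x = 13 or x = −12, giving (13, 0) and (−12, 5).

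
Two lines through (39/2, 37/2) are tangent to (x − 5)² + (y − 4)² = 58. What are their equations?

7x − 3y = 81 and 3x − 7y = −71

Write the tangent as mx − y + (37/2 − m·(39/2)) = 0 and set its distance from the centre to √58:
[m·(−29/2) − (−29/2)]² = 58(m² + 1)
21m² − 58m + 21 = 0, so m = 7/3 or m = 3/7.
Through (39/2, 37/2) these give 7x − 3y = 81 and 3x − 7y = −71.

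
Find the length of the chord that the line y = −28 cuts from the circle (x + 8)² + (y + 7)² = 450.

Substitute y = −28:
x² + 16x + 55 = 0
x = −5 or x = −11, giving (−5, −28) and (−11, −28).
|(−5, −28) − (−11, −28)| = √((6)² + (0)²) = 6.

6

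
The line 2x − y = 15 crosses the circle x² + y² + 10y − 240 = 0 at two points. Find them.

Express y = 2x − 15 and substitute into the circle:
5x² − 40x − 165 = 0  ⟹  x² − 8x − 33 = 0
x = 11 or x = −3, giving (11, 7) and (−3, −21).

(−3, −21) and (11, 7)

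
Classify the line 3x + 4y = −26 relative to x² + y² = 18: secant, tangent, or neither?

d² = (3·0 + 4·0 − (−26))²/25 = 676/25; r² = 18.
Since d² > r², the line lies outside the circle.

neither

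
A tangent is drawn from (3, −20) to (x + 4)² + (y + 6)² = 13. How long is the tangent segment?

With centre O = (−4, −6), |OP|² = 245 and r² = 13.
Power of the point: PT² = |PO|² − r² = 232, so PT = 2√58.

2√58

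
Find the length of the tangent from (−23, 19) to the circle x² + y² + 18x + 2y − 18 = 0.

4√31

With centre O = (−9, −1), |OP|² = 596 and r² = 100.
The tangent meets the radius at right angles, so tangent² = |PO|² − r² = 596 − 100 = 496.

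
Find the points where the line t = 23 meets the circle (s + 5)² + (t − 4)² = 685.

From the line, t = 23. Substituting:
s² + 10s − 299 = 0
s = 13 or s = −23, giving (13, 23) and (−23, 23).

(−23, 23) and (13, 23)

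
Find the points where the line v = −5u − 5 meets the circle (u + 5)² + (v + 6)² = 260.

(−3, 10) and (3, −20)

Express v = −5u − 5 and substitute into the circle:
26u² − 234 = 0  ⟹  u² − 9 = 0
u = 3 or u = −3, giving (3, −20) and (−3, 10).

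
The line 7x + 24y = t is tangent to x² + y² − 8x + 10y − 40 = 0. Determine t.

Tangency holds when the distance from the centre (4, −5) to the line equals the radius 9:
|7·4 + 24·(−5) − t| / √625 = 9
|t − (−92)| = 9·25, so t = 133 or t = −317.

t = −317 or t = 133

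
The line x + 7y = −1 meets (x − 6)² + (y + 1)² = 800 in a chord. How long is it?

The distance from (6, −1) to the line is 0/√50, and r² = 800.
Half the chord is √(r² − d²) = √(800), so the full chord is 40√2.

40√2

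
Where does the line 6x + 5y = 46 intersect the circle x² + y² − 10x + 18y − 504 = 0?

Substitute y = (46 − 6x)/5:
61x² − 1342x − 6344 = 0  ⟹  x² − 22x − 104 = 0
x = 26 or x = −4, giving (26, −22) and (−4, 14).

(−4, 14) and (26, −22)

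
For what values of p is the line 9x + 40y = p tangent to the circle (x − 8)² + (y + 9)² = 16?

p = −452 or p = −124

For a tangent, require d(centre, line) = r = 4.
|9·8 + 40·(−9) − p| / √1681 = 4
|p − (−288)| = 4·41, so p = −124 or p = −452.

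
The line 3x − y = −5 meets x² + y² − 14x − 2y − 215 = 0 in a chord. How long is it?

The distance from (7, 1) to the line is 25/√10, and r² = 265.
Half the chord is √(r² − d²) = √(405/2), so the full chord is 9√10.

9√10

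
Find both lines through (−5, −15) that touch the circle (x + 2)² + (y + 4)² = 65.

4x − 7y = 85 and 7x + 4y = −95

Write the tangent as mx − y + (−15 − m·(−5)) = 0 and set its distance from the centre to √65:
(3m − (11))² = 65(m² + 1)
28m² + 33m − 28 = 0, so m = 4/7 or m = −7/4.
With m = 4/7: 4x − 7y = 85. With m = −7/4: 7x + 4y = −95.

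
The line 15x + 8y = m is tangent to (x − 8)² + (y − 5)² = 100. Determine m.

m = −10 or m = 330

For a tangent, require d(centre, line) = r = 10.
|15·8 + 8·5 − m| / √289 = 10
|m − (160)| = 10·17, so m = 330 or m = −10.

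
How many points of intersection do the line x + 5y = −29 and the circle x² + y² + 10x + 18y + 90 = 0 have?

0

Centre (−5, −9), r² = 16. Distance² from centre to line = (−21)²/26 = 441/26.
Since d² > r², the line lies outside the circle.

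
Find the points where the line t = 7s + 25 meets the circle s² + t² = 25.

(−4, −3) and (−3, 4)

From the line, t = 7s + 25. Substituting:
50s² + 350s + 600 = 0  ⟹  s² + 7s + 12 = 0
s = −3 or s = −4, giving (−3, 4) and (−4, −3).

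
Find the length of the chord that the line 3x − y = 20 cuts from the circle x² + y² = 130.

Centre (0, 0), r² = 130. Perpendicular distance d from centre to line = |−20| / √10 = 20/√10.
Half the chord is √(r² − d²) = √(90), so the full chord is 6√10.

6√10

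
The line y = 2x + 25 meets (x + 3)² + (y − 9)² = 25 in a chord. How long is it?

2√5

Substitute y = 2x + 25:
5x² + 70x + 240 = 0  ⟹  x² + 14x + 48 = 0
x = −6 or x = −8, giving (−6, 13) and (−8, 9).
|(−6, 13) − (−8, 9)| = √((2)² + (4)²) = 2√5.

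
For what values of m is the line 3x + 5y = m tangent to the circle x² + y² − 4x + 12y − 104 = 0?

m = −24 ± 12√34

The line touches the circle iff its distance from (2, −6) is 12:
|3·2 + 5·(−6) − m| / √34 = 12
|m − (−24)| = 12√34.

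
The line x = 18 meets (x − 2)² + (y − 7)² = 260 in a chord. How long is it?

4

Centre (2, 7), r² = 260. Perpendicular distance d from centre to line = |−16| / √1 = 16.
Chord = 2√(r² − d²) = 2·√(4) = 4.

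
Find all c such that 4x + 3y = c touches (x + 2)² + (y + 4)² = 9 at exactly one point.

Tangency holds when the distance from the centre (−2, −4) to the line equals the radius 3:
|4·(−2) + 3·(−4) − c| / √25 = 3
|c − (−20)| = 3·5, so c = −5 or c = −35.

c = −35 or c = −5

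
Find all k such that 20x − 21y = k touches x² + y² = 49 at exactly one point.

Tangency holds when the distance from the centre (0, 0) to the line equals the radius 7:
|20·0 − 21·0 − k| / √841 = 7
|k| = 7·29, so k = 203 or k = −203.

k = −203 or k = 203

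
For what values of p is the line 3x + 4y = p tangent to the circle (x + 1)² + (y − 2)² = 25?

p = −20 or p = 30

The line touches the circle iff its distance from (−1, 2) is 5:
|3·(−1) + 4·2 − p| / √25 = 5
|p − (5)| = 5·5, so p = 30 or p = −20.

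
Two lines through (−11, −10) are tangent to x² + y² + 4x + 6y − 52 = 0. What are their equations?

x + 8y = −91 and 8x − y = −78

Write the tangent as mx − y + (−10 − m·(−11)) = 0 and set its distance from the centre to √65:
[m·(9) − (7)]² = 65(m² + 1)
8m² − 63m − 8 = 0, so m = −1/8 or m = 8.
Through (−11, −10) these give x + 8y = −91 and 8x − y = −78.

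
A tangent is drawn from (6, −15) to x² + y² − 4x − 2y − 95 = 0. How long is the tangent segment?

With centre O = (2, 1), |OP|² = 272 and r² = 100.
Power of the point: PT² = |PO|² − r² = 172, so PT = 2√43.

2√43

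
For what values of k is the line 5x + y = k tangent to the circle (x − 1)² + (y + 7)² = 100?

The line touches the circle iff its distance from (1, −7) is 10:
|5·1 + 1·(−7) − k| / √26 = 10
|k − (−2)| = 10√26.

k = −2 ± 10√26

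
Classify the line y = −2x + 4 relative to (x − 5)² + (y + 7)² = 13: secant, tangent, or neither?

secant

Substituting the line into the circle gives 5x² − 54x + 133 = 0.
Discriminant = (−54)² − 4·5·(133) = 256 > 0.
Two real roots: the line is a secant.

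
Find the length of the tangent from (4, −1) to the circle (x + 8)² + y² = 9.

With centre O = (−8, 0), |OP|² = 145 and r² = 9.
The tangent meets the radius at right angles, so tangent² = |PO|² − r² = 145 − 9 = 136.

2√34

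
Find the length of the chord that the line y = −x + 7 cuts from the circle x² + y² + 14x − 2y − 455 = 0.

From the line, y = −x + 7. Substituting:
2x² + 2x − 420 = 0  ⟹  x² + x − 210 = 0
x = 14 or x = −15, giving (14, −7) and (−15, 22).
Chord length = distance between (14, −7) and (−15, 22) = √1682 = 29√2.

29√2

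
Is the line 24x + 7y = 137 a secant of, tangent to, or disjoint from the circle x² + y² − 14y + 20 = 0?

Substituting the line into the circle gives 625x² − 4224x + 6323 = 0.
Δ = 17842176 − 15807500 = 2034676.
Two real roots: the line is a secant.

secant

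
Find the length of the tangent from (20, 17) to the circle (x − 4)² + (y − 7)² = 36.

With centre O = (4, 7), |OP|² = 356 and r² = 36.
Power of the point: PT² = |PO|² − r² = 320, so PT = 8√5.

8√5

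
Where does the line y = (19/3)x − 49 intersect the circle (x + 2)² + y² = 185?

Express y = (−147 + 19x)/3 and substitute into the circle:
370x² − 5550x + 19980 = 0  ⟹  x² − 15x + 54 = 0
x = 9 or x = 6, giving (9, 8) and (6, −11).

(6, −11) and (9, 8)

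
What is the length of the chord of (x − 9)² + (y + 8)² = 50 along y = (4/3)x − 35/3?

10

Centre (9, −8), r² = 50. Perpendicular distance d from centre to line = |25| / √25 = 25/√25.
Half the chord is √(r² − d²) = √(25), so the full chord is 10.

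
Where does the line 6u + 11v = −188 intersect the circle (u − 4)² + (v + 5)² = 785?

(−24, −4) and (20, −28)

Express v = (−188 − 6u)/11 and substitute into the circle:
157u² + 628u − 75360 = 0  ⟹  u² + 4u − 480 = 0
u = 20 or u = −24, giving (20, −28) and (−24, −4).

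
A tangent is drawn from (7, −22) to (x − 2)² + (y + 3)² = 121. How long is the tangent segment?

Centre (2, −3), r² = 121. |PO|² = (5)² + (−19)² = 386.
Power of the point: PT² = |PO|² − r² = 265, so PT = √265.

√265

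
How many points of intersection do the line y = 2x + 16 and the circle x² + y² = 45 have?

Substituting the line into the circle gives 5x² + 64x + 211 = 0.
Discriminant = (64)² − 4·5·(211) = −124 < 0.
No real roots: the line does not meet the circle.

0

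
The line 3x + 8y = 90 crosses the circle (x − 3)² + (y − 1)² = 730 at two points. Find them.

Express y = (90 − 3x)/8 and substitute into the circle:
73x² − 876x − 39420 = 0  ⟹  x² − 12x − 540 = 0
x = 30 or x = −18, giving (30, 0) and (−18, 18).

(−18, 18) and (30, 0)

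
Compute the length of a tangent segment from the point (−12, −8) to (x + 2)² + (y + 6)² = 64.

2√10

The centre is (−2, −6) and r = 8. The square of the distance from P to the centre is 100 + 4 = 104.
By the tangent–radius right angle, tangent length = √(|PO|² − r²) = √40 = 2√10.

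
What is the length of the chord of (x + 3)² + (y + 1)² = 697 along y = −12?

The distance from (−3, −1) to the line is 11, and r² = 697.
Chord = 2√(r² − d²) = 2·√(576) = 48.

48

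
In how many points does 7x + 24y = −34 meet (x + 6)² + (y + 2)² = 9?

Substituting the line into the circle gives 625x² + 6716x + 15748 = 0.
Δ = 45104656 − 39370000 = 5734656.
Two real roots: the line is a secant.

2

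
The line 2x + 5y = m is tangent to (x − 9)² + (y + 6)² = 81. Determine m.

The line touches the circle iff its distance from (9, −6) is 9:
|2·9 + 5·(−6) − m| / √29 = 9
|m − (−12)| = 9√29.

m = −12 ± 9√29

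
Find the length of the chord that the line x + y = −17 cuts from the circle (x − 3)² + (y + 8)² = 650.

Centre (3, −8), r² = 650. Perpendicular distance d from centre to line = |12| / √2 = 12/√2.
Chord = 2√(r² − d²) = 2·√(578) = 34√2.

34√2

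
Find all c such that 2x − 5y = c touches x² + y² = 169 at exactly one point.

Tangency holds when the distance from the centre (0, 0) to the line equals the radius 13:
|2·0 − 5·0 − c| / √29 = 13
|c| = 13√29.

c = ±13√29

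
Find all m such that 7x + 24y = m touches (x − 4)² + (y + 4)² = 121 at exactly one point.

Tangency holds when the distance from the centre (4, −4) to the line equals the radius 11:
|7·4 + 24·(−4) − m| / √625 = 11
|m − (−68)| = 11·25, so m = 207 or m = −343.

m = −343 or m = 207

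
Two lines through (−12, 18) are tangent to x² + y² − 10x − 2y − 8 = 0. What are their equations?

5x + 3y = −6 and 3x + 5y = 54

Write the tangent as mx − y + (18 − m·(−12)) = 0 and set its distance from the centre to √34:
[m·(17) − (−17)]² = 34(m² + 1)
15m² + 34m + 15 = 0, so m = −5/3 or m = −3/5.
Through (−12, 18) these give 5x + 3y = −6 and 3x + 5y = 54.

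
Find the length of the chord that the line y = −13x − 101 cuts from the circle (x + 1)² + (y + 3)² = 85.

√170

Centre (−1, −3), r² = 85. Perpendicular distance d from centre to line = |85| / √170 = 85/√170.
Chord = 2√(r² − d²) = 2·√(85/2) = √170.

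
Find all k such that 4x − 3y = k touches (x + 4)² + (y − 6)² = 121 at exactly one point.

k = −89 or k = 21

For a tangent, require d(centre, line) = r = 11.
|4·(−4) − 3·6 − k| / √25 = 11
|k − (−34)| = 11·5, so k = 21 or k = −89.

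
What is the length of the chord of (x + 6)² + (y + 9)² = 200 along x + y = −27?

Express y = −x − 27 and substitute into the circle:
2x² + 48x + 160 = 0  ⟹  x² + 24x + 80 = 0
x = −4 or x = −20, giving (−4, −23) and (−20, −7).
Chord length = distance between (−4, −23) and (−20, −7) = √512 = 16√2.

16√2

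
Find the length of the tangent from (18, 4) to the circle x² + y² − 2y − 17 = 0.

Centre (0, 1), r² = 18. |PO|² = (18)² + (3)² = 333.
By the tangent–radius right angle, tangent length = √(|PO|² − r²) = √315 = 3√35.

3√35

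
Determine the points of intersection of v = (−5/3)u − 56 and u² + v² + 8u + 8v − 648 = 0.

(−30, −6) and (−18, −26)

From the line, v = (−168 − 5u)/3. Substituting:
34u² + 1632u + 18360 = 0  ⟹  u² + 48u + 540 = 0
u = −18 or u = −30, giving (−18, −26) and (−30, −6).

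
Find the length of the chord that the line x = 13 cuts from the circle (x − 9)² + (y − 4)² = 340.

36

Centre (9, 4), r² = 340. Perpendicular distance d from centre to line = |−4| / √1 = 4.
Chord = 2√(r² − d²) = 2·√(324) = 36.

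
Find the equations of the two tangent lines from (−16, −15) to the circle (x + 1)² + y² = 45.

2x − y = −17 and x − 2y = 14

Let a tangent through (−16, −15) have slope m. Its distance from (−1, 0) must equal 3√5:
[m·(15) − (15)]² = 45(m² + 1)
2m² − 5m + 2 = 0, so m = 2 or m = 1/2.
Through (−16, −15) these give 2x − y = −17 and x − 2y = 14.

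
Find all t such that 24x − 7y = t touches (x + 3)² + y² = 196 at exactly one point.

For a tangent, require d(centre, line) = r = 14.
|24·(−3) − 7·0 − t| / √625 = 14
|t − (−72)| = 14·25, so t = 278 or t = −422.

t = −422 or t = 278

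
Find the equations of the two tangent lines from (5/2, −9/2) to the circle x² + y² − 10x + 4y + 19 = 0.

Let a tangent through (5/2, −9/2) have slope m. Its distance from (5, −2) must equal √10:
(5/2m − (5/2))² = 10(m² + 1)
3m² + 10m + 3 = 0, so m = −1/3 or m = −3.
Through (5/2, −9/2) these give x + 3y = −11 and 3x + y = 3.

x + 3y = −11 and 3x + y = 3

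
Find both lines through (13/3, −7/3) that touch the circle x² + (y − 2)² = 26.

5x − y = 24 and x − 5y = 16

Let a tangent through (13/3, −7/3) have slope m. Its distance from (0, 2) must equal √26:
(−13/3m − (13/3))² = 26(m² + 1)
5m² − 26m + 5 = 0, so m = 5 or m = 1/5.
With m = 5: 5x − y = 24. With m = 1/5: x − 5y = 16.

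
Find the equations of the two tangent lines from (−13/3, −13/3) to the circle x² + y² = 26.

x + 5y = −26 and 5x + y = −26

Let a tangent through (−13/3, −13/3) have slope m. Its distance from (0, 0) must equal √26:
[m·(13/3) − (13/3)]² = 26(m² + 1)
5m² + 26m + 5 = 0, so m = −1/5 or m = −5.
Through (−13/3, −13/3) these give x + 5y = −26 and 5x + y = −26.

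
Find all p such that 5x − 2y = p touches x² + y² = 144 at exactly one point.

p = ±12√29

The line touches the circle iff its distance from (0, 0) is 12:
|5·0 − 2·0 − p| / √29 = 12
|p| = 12√29.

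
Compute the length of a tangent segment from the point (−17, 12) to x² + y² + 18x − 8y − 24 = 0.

Centre (−9, 4), r² = 121. |PO|² = (−8)² + (8)² = 128.
By the tangent–radius right angle, tangent length = √(|PO|² − r²) = √7.

√7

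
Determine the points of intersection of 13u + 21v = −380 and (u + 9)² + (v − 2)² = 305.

Express v = (−380 − 13u)/21 and substitute into the circle:
610u² + 18910u + 79300 = 0  ⟹  u² + 31u + 130 = 0
u = −5 or u = −26, giving (−5, −15) and (−26, −2).

(−26, −2) and (−5, −15)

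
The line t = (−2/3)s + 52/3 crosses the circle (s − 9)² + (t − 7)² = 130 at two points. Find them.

(2, 16) and (20, 4)

From the line, t = (52 − 2s)/3. Substituting:
13s² − 286s + 520 = 0  ⟹  s² − 22s + 40 = 0
s = 20 or s = 2, giving (20, 4) and (2, 16).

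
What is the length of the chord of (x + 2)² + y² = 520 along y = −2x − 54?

4√5

From the line, y = −2x − 54. Substituting:
5x² + 220x + 2400 = 0  ⟹  x² + 44x + 480 = 0
x = −20 or x = −24, giving (−20, −14) and (−24, −6).
|(−20, −14) − (−24, −6)| = √((4)² + (−8)²) = 4√5.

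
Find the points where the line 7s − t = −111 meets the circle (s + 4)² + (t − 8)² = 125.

(−15, 6) and (−14, 13)

Substitute t = 7s + 111:
50s² + 1450s + 10500 = 0  ⟹  s² + 29s + 210 = 0
s = −14 or s = −15, giving (−14, 13) and (−15, 6).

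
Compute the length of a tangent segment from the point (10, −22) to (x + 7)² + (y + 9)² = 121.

√337

The centre is (−7, −9) and r = 11. The square of the distance from P to the centre is 289 + 169 = 458.
The tangent meets the radius at right angles, so tangent² = |PO|² − r² = 458 − 121 = 337.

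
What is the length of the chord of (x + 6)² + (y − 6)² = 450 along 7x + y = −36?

The distance from (−6, 6) to the line is 0/√50, and r² = 450.
Chord = 2√(r² − d²) = 2·√(450) = 30√2.

30√2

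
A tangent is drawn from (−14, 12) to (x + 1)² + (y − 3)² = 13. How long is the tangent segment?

√237

With centre O = (−1, 3), |OP|² = 250 and r² = 13.
The tangent meets the radius at right angles, so tangent² = |PO|² − r² = 250 − 13 = 237.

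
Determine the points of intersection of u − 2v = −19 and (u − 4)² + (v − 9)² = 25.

Substitute v = (19 + u)/2:
5u² − 30u − 35 = 0  ⟹  u² − 6u − 7 = 0
u = 7 or u = −1, giving (7, 13) and (−1, 9).

(−1, 9) and (7, 13)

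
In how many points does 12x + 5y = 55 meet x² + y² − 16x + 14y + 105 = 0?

Substituting the line into the circle gives 169x² − 2560x + 9500 = 0.
Discriminant = (−2560)² − 4·169·(9500) = 131600 > 0.
Two real roots: the line is a secant.

2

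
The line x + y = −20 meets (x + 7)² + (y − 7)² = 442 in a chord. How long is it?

22√2

The distance from (−7, 7) to the line is 20/√2, and r² = 442.
Half the chord is √(r² − d²) = √(242), so the full chord is 22√2.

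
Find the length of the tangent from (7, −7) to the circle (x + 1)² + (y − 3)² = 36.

With centre O = (−1, 3), |OP|² = 164 and r² = 36.
By the tangent–radius right angle, tangent length = √(|PO|² − r²) = √128 = 8√2.

8√2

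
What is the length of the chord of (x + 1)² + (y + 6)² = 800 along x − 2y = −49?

Express y = (49 + x)/2 and substitute into the circle:
5x² + 130x + 525 = 0  ⟹  x² + 26x + 105 = 0
x = −5 or x = −21, giving (−5, 22) and (−21, 14).
|(−5, 22) − (−21, 14)| = √((16)² + (8)²) = 8√5.

8√5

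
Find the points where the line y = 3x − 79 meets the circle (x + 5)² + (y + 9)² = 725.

Substitute y = 3x − 79:
10x² − 410x + 4200 = 0  ⟹  x² − 41x + 420 = 0
x = 21 or x = 20, giving (21, −16) and (20, −19).

(20, −19) and (21, −16)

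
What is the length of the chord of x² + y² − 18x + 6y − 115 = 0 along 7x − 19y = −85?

Express y = (85 + 7x)/19 and substitute into the circle:
410x² − 4510x − 24600 = 0  ⟹  x² − 11x − 60 = 0
x = 15 or x = −4, giving (15, 10) and (−4, 3).
Chord length = distance between (15, 10) and (−4, 3) = √410 = √410.

√410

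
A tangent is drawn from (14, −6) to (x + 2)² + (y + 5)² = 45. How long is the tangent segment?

2√53

The centre is (−2, −5) and r = 3√5. The square of the distance from P to the centre is 256 + 1 = 257.
The tangent meets the radius at right angles, so tangent² = |PO|² − r² = 257 − 45 = 212.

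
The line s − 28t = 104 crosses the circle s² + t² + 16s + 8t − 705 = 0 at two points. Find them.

(−36, −5) and (20, −3)

Substitute t = (−104 + s)/28:
785s² + 12560s − 565200 = 0  ⟹  s² + 16s − 720 = 0
s = 20 or s = −36, giving (20, −3) and (−36, −5).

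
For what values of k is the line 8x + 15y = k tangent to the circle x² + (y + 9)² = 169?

For a tangent, require d(centre, line) = r = 13.
|8·0 + 15·(−9) − k| / √289 = 13
|k − (−135)| = 13·17, so k = 86 or k = −356.

k = −356 or k = 86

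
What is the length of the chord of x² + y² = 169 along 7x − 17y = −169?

Substitute y = (169 + 7x)/17:
338x² + 2366x − 20280 = 0  ⟹  x² + 7x − 60 = 0
x = 5 or x = −12, giving (5, 12) and (−12, 5).
|(5, 12) − (−12, 5)| = √((17)² + (7)²) = 13√2.

13√2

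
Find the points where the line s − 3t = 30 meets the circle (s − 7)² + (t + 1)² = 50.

Express t = (−30 + s)/3 and substitute into the circle:
10s² − 180s + 720 = 0  ⟹  s² − 18s + 72 = 0
s = 12 or s = 6, giving (12, −6) and (6, −8).

(6, −8) and (12, −6)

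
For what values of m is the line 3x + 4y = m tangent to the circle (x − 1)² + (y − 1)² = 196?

For a tangent, require d(centre, line) = r = 14.
|3·1 + 4·1 − m| / √25 = 14
|m − (7)| = 14·5, so m = 77 or m = −63.

m = −63 or m = 77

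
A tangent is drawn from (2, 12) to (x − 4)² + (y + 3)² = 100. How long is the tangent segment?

√129

The centre is (4, −3) and r = 10. The square of the distance from P to the centre is 4 + 225 = 229.
Power of the point: PT² = |PO|² − r² = 129, so PT = √129.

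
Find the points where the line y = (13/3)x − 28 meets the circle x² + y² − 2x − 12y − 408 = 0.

(3, −15) and (12, 24)

From the line, y = (−84 + 13x)/3. Substituting:
178x² − 2670x + 6408 = 0  ⟹  x² − 15x + 36 = 0
x = 12 or x = 3, giving (12, 24) and (3, −15).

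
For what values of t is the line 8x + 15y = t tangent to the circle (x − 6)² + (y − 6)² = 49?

The line touches the circle iff its distance from (6, 6) is 7:
|8·6 + 15·6 − t| / √289 = 7
|t − (138)| = 7·17, so t = 257 or t = 19.

t = 19 or t = 257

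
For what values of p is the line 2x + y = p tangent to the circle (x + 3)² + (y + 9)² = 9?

p = −15 ± 3√5

The line touches the circle iff its distance from (−3, −9) is 3:
|2·(−3) + 1·(−9) − p| / √5 = 3
|p − (−15)| = 3√5.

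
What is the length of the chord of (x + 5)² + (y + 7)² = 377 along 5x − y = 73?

3√26

From the line, y = 5x − 73. Substituting:
26x² − 650x + 4004 = 0  ⟹  x² − 25x + 154 = 0
x = 14 or x = 11, giving (14, −3) and (11, −18).
Chord length = distance between (14, −3) and (11, −18) = √234 = 3√26.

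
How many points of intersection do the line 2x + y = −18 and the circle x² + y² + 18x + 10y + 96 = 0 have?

Substituting the line into the circle gives 5x² + 70x + 240 = 0.
Δ = 4900 − 4800 = 100.
Two real roots: the line is a secant.

2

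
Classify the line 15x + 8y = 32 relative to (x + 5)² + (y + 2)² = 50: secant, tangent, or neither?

neither

Substituting the line into the circle gives 289x² − 800x + 704 = 0.
Discriminant = (−800)² − 4·289·(704) = −173824 < 0.
No real roots: the line does not meet the circle.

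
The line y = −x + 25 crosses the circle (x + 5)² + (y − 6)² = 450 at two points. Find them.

(−2, 27) and (16, 9)

From the line, y = −x + 25. Substituting:
2x² − 28x − 64 = 0  ⟹  x² − 14x − 32 = 0
x = 16 or x = −2, giving (16, 9) and (−2, 27).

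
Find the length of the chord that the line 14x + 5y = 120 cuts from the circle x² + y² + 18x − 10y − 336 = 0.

2√221

Substitute y = (120 − 14x)/5:
221x² − 2210x = 0  ⟹  x² − 10x = 0
x = 10 or x = 0, giving (10, −4) and (0, 24).
Chord length = distance between (10, −4) and (0, 24) = √884 = 2√221.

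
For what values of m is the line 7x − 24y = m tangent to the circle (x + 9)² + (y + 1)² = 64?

Tangency holds when the distance from the centre (−9, −1) to the line equals the radius 8:
|7·(−9) − 24·(−1) − m| / √625 = 8
|m − (−39)| = 8·25, so m = 161 or m = −239.

m = −239 or m = 161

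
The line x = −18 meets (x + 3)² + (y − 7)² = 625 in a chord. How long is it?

40

The line gives x = −18. Substituting into the circle:
y² − 14y − 351 = 0
y = 27 or y = −13, giving (−18, 27) and (−18, −13).
Chord length = distance between (−18, 27) and (−18, −13) = √1600 = 40.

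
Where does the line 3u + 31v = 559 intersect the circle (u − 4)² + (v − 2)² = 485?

(−10, 19) and (21, 16)

Substitute v = (559 − 3u)/31:
970u² − 10670u − 203700 = 0  ⟹  u² − 11u − 210 = 0
u = 21 or u = −10, giving (21, 16) and (−10, 19).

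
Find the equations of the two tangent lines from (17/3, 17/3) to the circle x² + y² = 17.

x − 4y = −17 and 4x − y = 17

Write the tangent as mx − y + (17/3 − m·(17/3)) = 0 and set its distance from the centre to √17:
(−17/3m − (−17/3))² = 17(m² + 1)
4m² − 17m + 4 = 0, so m = 1/4 or m = 4.
Through (17/3, 17/3) these give x − 4y = −17 and 4x − y = 17.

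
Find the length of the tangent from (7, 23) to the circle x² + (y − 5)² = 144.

With centre O = (0, 5), |OP|² = 373 and r² = 144.
Power of the point: PT² = |PO|² − r² = 229, so PT = √229.

√229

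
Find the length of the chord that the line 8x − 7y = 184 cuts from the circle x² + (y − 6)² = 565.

2√113

From the line, y = (−184 + 8x)/7. Substituting:
113x² − 3616x + 23391 = 0  ⟹  x² − 32x + 207 = 0
x = 23 or x = 9, giving (23, 0) and (9, −16).
|(23, 0) − (9, −16)| = √((14)² + (16)²) = 2√113.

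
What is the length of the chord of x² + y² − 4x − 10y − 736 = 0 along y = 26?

36

Substitute y = 26:
x² − 4x − 320 = 0
x = 20 or x = −16, giving (20, 26) and (−16, 26).
|(20, 26) − (−16, 26)| = √((36)² + (0)²) = 36.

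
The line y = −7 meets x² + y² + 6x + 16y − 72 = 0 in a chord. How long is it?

24

Express y = −7 and substitute into the circle:
x² + 6x − 135 = 0
x = 9 or x = −15, giving (9, −7) and (−15, −7).
|(9, −7) − (−15, −7)| = √((24)² + (0)²) = 24.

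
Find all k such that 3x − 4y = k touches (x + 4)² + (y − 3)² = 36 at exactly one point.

k = −54 or k = 6

Tangency holds when the distance from the centre (−4, 3) to the line equals the radius 6:
|3·(−4) − 4·3 − k| / √25 = 6
|k − (−24)| = 6·5, so k = 6 or k = −54.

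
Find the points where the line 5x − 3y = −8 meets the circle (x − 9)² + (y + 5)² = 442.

(−10, −14) and (8, 16)

Substitute y = (8 + 5x)/3:
34x² + 68x − 2720 = 0  ⟹  x² + 2x − 80 = 0
x = 8 or x = −10, giving (8, 16) and (−10, −14).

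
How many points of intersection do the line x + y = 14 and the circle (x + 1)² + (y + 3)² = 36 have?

d² = (1·(−1) + 1·(−3) − (14))²/2 = 162; r² = 36.
Since d² > r², the line lies outside the circle.

0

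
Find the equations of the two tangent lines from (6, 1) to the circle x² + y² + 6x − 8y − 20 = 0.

Let a tangent through (6, 1) have slope m. Its distance from (−3, 4) must equal 3√5:
(−9m − (3))² = 45(m² + 1)
2m² + 3m − 2 = 0, so m = −2 or m = 1/2.
Through (6, 1) these give 2x + y = 13 and x − 2y = 4.

2x + y = 13 and x − 2y = 4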